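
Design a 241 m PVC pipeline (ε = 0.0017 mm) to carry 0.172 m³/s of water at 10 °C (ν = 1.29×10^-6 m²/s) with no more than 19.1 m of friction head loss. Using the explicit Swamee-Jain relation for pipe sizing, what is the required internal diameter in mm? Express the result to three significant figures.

D ≈ 209 mm

Swamee-Jain (Type III): D = 0.66·[ε^1.25·(LQ²/(gh_f))^4.75 + ν·Q^9.4·(L/(gh_f))^5.2]^0.04
LQ²/(gh_f) = 0.03805; L/(gh_f) = 1.286
Term 1 = ε^1.25·(…)^4.75 = 1.11×10^-14; Term 2 = ν·Q^9.4·(…)^5.2 = 3.11×10^-13
D = 0.66·(1.11×10^-14 + 3.11×10^-13)^0.04 = 0.2089 m = 209 mm
Check: V = 5.02 m/s, Re = 8.13×10^5, f = 0.01220, h_f = 18.1 m ≈ 19.1 m ✓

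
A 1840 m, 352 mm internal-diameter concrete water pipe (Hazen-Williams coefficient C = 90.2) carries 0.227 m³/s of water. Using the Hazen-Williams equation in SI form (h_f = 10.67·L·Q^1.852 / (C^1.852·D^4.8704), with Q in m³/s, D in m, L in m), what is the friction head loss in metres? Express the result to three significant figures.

h_f ≈ 48.7 m

h_f = 10.67·1840·0.227^1.852 / (90.2^1.852·0.352^4.8704) = 48.73 m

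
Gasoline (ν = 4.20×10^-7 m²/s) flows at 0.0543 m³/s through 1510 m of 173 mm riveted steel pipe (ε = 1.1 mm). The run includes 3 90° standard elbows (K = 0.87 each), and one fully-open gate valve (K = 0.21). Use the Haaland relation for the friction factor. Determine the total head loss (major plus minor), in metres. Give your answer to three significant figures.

V = 4Q/(πD²) = 2.310 m/s; V²/2g = 0.2720 m
Re = 9.52×10^5, ε/D = 0.00636 → f = 0.03285 (Haaland)
Major: h_f = f(L/D)·V²/2g = 0.03285·8728·0.2720 = 77.98 m
Minor: ΣK = 2.82; h_m = ΣK·V²/2g = 0.7670 m
Total H_L = 77.98 + 0.7670 = 78.75 m

H_L ≈ 78.7 m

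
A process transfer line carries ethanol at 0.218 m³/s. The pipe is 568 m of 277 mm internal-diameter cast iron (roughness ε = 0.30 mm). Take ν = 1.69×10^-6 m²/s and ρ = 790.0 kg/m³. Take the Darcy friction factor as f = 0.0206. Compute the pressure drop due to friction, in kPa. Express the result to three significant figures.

V = 4Q/(πD²) = 4·0.218/(π·0.277²) = 3.617 m/s
h_f = f(L/D)V²/(2g) = 0.02060·(568/0.277)·3.617²/(2·9.81) = 28.17 m
Δp = ρg·h_f = 790.0·9.81·28.17 = 218.3 kPa

Δp ≈ 218 kPa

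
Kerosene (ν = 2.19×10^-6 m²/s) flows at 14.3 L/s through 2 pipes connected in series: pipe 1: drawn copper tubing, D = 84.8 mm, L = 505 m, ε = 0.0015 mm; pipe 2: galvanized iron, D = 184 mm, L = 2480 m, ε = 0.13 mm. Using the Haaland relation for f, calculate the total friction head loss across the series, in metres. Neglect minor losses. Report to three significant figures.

H ≈ 39.6 m

Pipe 1: V = 2.532 m/s, Re = 9.80×10^4, ε/D = 1.77×10^-5, f = 0.01796, h_1 = f(L/D)V²/2g = 34.96 m
Pipe 2: V = 0.5378 m/s, Re = 4.52×10^4, ε/D = 7.07×10^-4, f = 0.02325, h_2 = f(L/D)V²/2g = 4.619 m
Series → Q common, losses add: H = Σh = 39.57 m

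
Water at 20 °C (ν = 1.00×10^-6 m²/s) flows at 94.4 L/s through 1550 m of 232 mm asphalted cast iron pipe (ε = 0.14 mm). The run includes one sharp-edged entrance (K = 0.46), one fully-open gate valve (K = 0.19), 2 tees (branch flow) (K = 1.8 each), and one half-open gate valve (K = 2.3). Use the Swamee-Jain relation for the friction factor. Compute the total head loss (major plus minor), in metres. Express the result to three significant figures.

H_L ≈ 32.9 m

V = 4Q/(πD²) = 2.233 m/s; V²/2g = 0.2542 m
Re = 5.18×10^5, ε/D = 6.03×10^-4 → f = 0.01837 (Swamee-Jain)
Major: h_f = f(L/D)·V²/2g = 0.01837·6681·0.2542 = 31.19 m
Minor: ΣK = 6.55; h_m = ΣK·V²/2g = 1.665 m
Total H_L = 31.19 + 1.665 = 32.85 m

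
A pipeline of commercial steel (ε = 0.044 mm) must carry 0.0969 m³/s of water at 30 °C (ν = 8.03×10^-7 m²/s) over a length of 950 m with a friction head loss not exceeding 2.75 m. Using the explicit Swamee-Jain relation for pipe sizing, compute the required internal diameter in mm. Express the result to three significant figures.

D ≈ 335 mm

Swamee-Jain (Type III): D = 0.66·[ε^1.25·(LQ²/(gh_f))^4.75 + ν·Q^9.4·(L/(gh_f))^5.2]^0.04
LQ²/(gh_f) = 0.3307; L/(gh_f) = 35.21
Term 1 = ε^1.25·(…)^4.75 = 1.87×10^-8; Term 2 = ν·Q^9.4·(…)^5.2 = 2.62×10^-8
D = 0.66·(1.87×10^-8 + 2.62×10^-8)^0.04 = 0.3355 m = 335 mm
Check: V = 1.10 m/s, Re = 4.58×10^5, f = 0.01496, h_f = 2.59 m ≈ 2.75 m ✓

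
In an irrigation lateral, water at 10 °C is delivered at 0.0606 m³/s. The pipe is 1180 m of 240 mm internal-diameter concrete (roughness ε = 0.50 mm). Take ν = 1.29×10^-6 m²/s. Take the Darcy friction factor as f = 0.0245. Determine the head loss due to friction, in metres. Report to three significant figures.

V = 4Q/(πD²) = 4·0.0606/(π·0.240²) = 1.340 m/s
h_f = f(L/D)V²/(2g) = 0.02450·(1180/0.240)·1.340²/(2·9.81) = 11.02 m

h_f ≈ 11.0 m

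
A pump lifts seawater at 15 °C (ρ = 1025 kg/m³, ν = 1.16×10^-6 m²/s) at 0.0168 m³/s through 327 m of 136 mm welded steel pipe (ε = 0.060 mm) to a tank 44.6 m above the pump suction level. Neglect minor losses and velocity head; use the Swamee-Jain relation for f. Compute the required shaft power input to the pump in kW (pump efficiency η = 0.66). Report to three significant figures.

P_shaft ≈ 12.2 kW

V = 4Q/(πD²) = 1.156 m/s; Re = 1.36×10^5; ε/D = 4.41×10^-4; f = 0.01940
h_f = f(L/D)V²/2g = 3.180 m
Total head H = z + h_f = 44.6 + 3.180 = 47.78 m
P_hyd = ρgQH = 1025·9.81·0.0168·47.78 = 8.071 kW
P_shaft = P_hyd/η = 8.071/0.66 = 12.23 kW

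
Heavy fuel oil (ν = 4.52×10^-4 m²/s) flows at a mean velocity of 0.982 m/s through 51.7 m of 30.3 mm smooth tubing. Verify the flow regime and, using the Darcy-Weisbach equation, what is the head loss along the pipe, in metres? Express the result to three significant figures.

Re = VD/ν = 0.982·0.03030/4.52×10^-4 = 65.8 → laminar (Re < 2300)
f = 64/Re = 0.9722
h_f = f(L/D)V²/(2g) = 0.9722·(51.7/0.03030)·0.982²/(2·9.81) = 81.53 m

h_f ≈ 81.5 m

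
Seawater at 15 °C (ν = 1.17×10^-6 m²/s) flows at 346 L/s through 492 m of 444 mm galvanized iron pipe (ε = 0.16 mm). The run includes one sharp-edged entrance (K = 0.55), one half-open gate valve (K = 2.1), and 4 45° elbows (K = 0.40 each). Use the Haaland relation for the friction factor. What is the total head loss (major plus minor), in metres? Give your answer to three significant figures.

V = 4Q/(πD²) = 2.235 m/s; V²/2g = 0.2545 m
Re = 8.48×10^5, ε/D = 3.60×10^-4 → f = 0.01622 (Haaland)
Major: h_f = f(L/D)·V²/2g = 0.01622·1108·0.2545 = 4.574 m
Minor: ΣK = 4.25; h_m = ΣK·V²/2g = 1.082 m
Total H_L = 4.574 + 1.082 = 5.656 m

H_L ≈ 5.66 m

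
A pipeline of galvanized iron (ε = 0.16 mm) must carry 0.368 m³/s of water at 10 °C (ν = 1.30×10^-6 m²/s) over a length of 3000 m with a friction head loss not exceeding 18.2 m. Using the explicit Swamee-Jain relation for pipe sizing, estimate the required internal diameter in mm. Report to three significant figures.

D ≈ 503 mm

Swamee-Jain (Type III): D = 0.66·[ε^1.25·(LQ²/(gh_f))^4.75 + ν·Q^9.4·(L/(gh_f))^5.2]^0.04
LQ²/(gh_f) = 2.275; L/(gh_f) = 16.80
Term 1 = ε^1.25·(…)^4.75 = 8.94×10^-4; Term 2 = ν·Q^9.4·(…)^5.2 = 2.54×10^-4
D = 0.66·(8.94×10^-4 + 2.54×10^-4)^0.04 = 0.5034 m = 503 mm
Check: V = 1.85 m/s, Re = 7.16×10^5, f = 0.01616, h_f = 16.8 m ≈ 18.2 m ✓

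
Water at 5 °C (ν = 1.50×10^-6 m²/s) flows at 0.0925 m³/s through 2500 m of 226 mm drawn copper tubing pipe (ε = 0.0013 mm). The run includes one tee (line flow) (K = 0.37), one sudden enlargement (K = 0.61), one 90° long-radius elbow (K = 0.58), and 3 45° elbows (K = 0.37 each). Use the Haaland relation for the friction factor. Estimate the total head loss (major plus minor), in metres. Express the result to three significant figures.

H_L ≈ 42.7 m

V = 4Q/(πD²) = 2.306 m/s; V²/2g = 0.2710 m
Re = 3.47×10^5, ε/D = 5.75×10^-6 → f = 0.01401 (Haaland)
Major: h_f = f(L/D)·V²/2g = 0.01401·11062·0.2710 = 41.99 m
Minor: ΣK = 2.67; h_m = ΣK·V²/2g = 0.7236 m
Total H_L = 41.99 + 0.7236 = 42.71 m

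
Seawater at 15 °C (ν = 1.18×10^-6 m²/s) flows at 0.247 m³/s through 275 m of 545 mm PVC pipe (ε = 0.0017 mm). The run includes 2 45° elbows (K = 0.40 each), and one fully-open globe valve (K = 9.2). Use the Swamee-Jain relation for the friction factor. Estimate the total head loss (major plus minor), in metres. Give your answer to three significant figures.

H_L ≈ 0.952 m

V = 4Q/(πD²) = 1.059 m/s; V²/2g = 0.05714 m
Re = 4.89×10^5, ε/D = 3.12×10^-6 → f = 0.01319 (Swamee-Jain)
Major: h_f = f(L/D)·V²/2g = 0.01319·504.6·0.05714 = 0.3804 m
Minor: ΣK = 10.0; h_m = ΣK·V²/2g = 0.5714 m
Total H_L = 0.3804 + 0.5714 = 0.9517 m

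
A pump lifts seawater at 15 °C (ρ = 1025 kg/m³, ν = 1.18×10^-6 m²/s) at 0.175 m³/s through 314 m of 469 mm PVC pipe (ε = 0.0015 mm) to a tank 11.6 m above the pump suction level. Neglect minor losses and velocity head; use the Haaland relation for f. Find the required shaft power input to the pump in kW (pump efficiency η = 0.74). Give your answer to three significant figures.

V = 4Q/(πD²) = 1.013 m/s; Re = 4.03×10^5; ε/D = 3.20×10^-6; f = 0.01361
h_f = f(L/D)V²/2g = 0.4767 m
Total head H = z + h_f = 11.6 + 0.4767 = 12.08 m
P_hyd = ρgQH = 1025·9.81·0.175·12.08 = 21.25 kW
P_shaft = P_hyd/η = 21.25/0.74 = 28.72 kW

P_shaft ≈ 28.7 kW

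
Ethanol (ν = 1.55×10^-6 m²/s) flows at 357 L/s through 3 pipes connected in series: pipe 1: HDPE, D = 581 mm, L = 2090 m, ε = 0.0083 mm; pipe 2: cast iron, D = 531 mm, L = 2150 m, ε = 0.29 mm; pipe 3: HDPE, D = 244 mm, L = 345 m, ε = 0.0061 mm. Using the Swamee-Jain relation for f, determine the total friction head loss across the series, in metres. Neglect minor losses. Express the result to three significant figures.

H ≈ 64.1 m

Pipe 1: V = 1.347 m/s, Re = 5.05×10^5, ε/D = 1.43×10^-5, f = 0.01330, h_1 = f(L/D)V²/2g = 4.421 m
Pipe 2: V = 1.612 m/s, Re = 5.52×10^5, ε/D = 5.46×10^-4, f = 0.01798, h_2 = f(L/D)V²/2g = 9.642 m
Pipe 3: V = 7.635 m/s, Re = 1.20×10^6, ε/D = 2.50×10^-5, f = 0.01190, h_3 = f(L/D)V²/2g = 50.00 m
Series → Q common, losses add: H = Σh = 64.06 m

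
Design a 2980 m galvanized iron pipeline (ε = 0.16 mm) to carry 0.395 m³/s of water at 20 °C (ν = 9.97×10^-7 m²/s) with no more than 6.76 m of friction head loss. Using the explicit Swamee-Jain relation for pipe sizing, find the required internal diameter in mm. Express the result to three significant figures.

Swamee-Jain (Type III): D = 0.66·[ε^1.25·(LQ²/(gh_f))^4.75 + ν·Q^9.4·(L/(gh_f))^5.2]^0.04
LQ²/(gh_f) = 7.011; L/(gh_f) = 44.94
Term 1 = ε^1.25·(…)^4.75 = 0.187; Term 2 = ν·Q^9.4·(…)^5.2 = 0.0631
D = 0.66·(0.187 + 0.0631)^0.04 = 0.6244 m = 624 mm
Check: V = 1.29 m/s, Re = 8.08×10^5, f = 0.01552, h_f = 6.28 m ≈ 6.76 m ✓

D ≈ 624 mm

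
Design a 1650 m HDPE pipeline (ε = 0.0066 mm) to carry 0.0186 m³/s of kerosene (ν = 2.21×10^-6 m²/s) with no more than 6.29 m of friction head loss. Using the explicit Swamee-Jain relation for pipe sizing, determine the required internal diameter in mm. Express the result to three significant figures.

Swamee-Jain (Type III): D = 0.66·[ε^1.25·(LQ²/(gh_f))^4.75 + ν·Q^9.4·(L/(gh_f))^5.2]^0.04
LQ²/(gh_f) = 0.009251; L/(gh_f) = 26.74
Term 1 = ε^1.25·(…)^4.75 = 7.31×10^-17; Term 2 = ν·Q^9.4·(…)^5.2 = 3.16×10^-15
D = 0.66·(7.31×10^-17 + 3.16×10^-15)^0.04 = 0.1737 m = 174 mm
Check: V = 0.785 m/s, Re = 6.17×10^4, f = 0.01999, h_f = 5.95 m ≈ 6.29 m ✓

D ≈ 174 mm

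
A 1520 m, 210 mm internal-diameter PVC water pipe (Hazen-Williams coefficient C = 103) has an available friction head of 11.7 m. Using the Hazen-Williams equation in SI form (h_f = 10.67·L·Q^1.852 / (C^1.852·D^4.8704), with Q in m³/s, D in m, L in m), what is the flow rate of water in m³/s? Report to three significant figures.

Q ≈ 0.0342 m³/s

Rearranging: Q = [h_f·C^1.852·D^4.8704 / (10.67·L)]^(1/1.852)
Q = [11.7·103^1.852·0.210^4.8704 / (10.67·1520)]^0.540 = 0.03419 m³/s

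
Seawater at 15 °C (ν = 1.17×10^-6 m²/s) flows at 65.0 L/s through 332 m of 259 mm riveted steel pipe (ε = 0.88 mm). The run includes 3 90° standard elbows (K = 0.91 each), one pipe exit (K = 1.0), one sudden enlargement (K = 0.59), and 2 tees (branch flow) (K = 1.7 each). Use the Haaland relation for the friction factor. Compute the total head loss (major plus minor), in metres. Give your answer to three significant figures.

V = 4Q/(πD²) = 1.234 m/s; V²/2g = 0.07758 m
Re = 2.73×10^5, ε/D = 0.00340 → f = 0.02757 (Haaland)
Major: h_f = f(L/D)·V²/2g = 0.02757·1282·0.07758 = 2.741 m
Minor: ΣK = 7.72; h_m = ΣK·V²/2g = 0.5989 m
Total H_L = 2.741 + 0.5989 = 3.340 m

H_L ≈ 3.34 m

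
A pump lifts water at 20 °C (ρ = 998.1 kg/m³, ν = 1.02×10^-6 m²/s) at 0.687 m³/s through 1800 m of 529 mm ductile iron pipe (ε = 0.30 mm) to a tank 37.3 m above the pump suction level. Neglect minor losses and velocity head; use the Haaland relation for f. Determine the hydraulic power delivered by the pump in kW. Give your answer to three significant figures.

P_hyd ≈ 450 kW

V = 4Q/(πD²) = 3.126 m/s; Re = 1.62×10^6; ε/D = 5.67×10^-4; f = 0.01747
h_f = f(L/D)V²/2g = 29.60 m
Total head H = z + h_f = 37.3 + 29.60 = 66.90 m
P_hyd = ρgQH = 998.1·9.81·0.687·66.90 = 450.0 kW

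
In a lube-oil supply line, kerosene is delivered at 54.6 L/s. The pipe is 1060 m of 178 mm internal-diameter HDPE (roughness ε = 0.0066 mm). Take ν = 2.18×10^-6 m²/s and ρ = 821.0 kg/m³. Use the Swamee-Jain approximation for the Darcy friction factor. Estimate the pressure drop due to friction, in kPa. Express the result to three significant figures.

Δp ≈ 190 kPa

V = 4Q/(πD²) = 4·0.0546/(π·0.178²) = 2.194 m/s
Re = VD/ν = 2.194·0.178/2.18×10^-6 = 1.79×10^5 → turbulent
ε/D = 0.0066/178 = 3.71×10^-5
Swamee-Jain: f = 0.01618
h_f = f(L/D)V²/(2g) = 0.01618·(1060/0.178)·2.194²/(2·9.81) = 23.65 m
Δp = ρg·h_f = 821.0·9.81·23.65 = 190.5 kPa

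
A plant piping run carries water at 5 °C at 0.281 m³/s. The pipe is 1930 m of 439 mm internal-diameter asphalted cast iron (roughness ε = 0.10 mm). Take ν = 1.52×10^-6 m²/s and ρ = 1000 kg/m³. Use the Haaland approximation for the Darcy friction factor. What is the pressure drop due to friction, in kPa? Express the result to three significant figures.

Δp ≈ 117 kPa

V = 4Q/(πD²) = 4·0.281/(π·0.439²) = 1.856 m/s
Re = VD/ν = 1.856·0.439/1.52×10^-6 = 5.36×10^5 → turbulent
ε/D = 0.10/439 = 2.28×10^-4
Haaland: f = 0.01546
h_f = f(L/D)V²/(2g) = 0.01546·(1930/0.439)·1.856²/(2·9.81) = 11.94 m
Δp = ρg·h_f = 1000·9.81·11.94 = 117.1 kPa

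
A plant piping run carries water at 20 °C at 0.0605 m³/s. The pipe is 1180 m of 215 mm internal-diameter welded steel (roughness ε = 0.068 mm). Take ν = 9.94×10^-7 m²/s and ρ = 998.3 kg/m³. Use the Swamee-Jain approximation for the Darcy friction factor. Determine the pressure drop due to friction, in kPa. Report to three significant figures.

Δp ≈ 129 kPa

V = 4Q/(πD²) = 4·0.0605/(π·0.215²) = 1.666 m/s
Re = VD/ν = 1.666·0.215/9.94×10^-7 = 3.60×10^5 → turbulent
ε/D = 0.068/215 = 3.16×10^-4
Swamee-Jain: f = 0.01691
h_f = f(L/D)V²/(2g) = 0.01691·(1180/0.215)·1.666²/(2·9.81) = 13.13 m
Δp = ρg·h_f = 998.3·9.81·13.13 = 128.6 kPa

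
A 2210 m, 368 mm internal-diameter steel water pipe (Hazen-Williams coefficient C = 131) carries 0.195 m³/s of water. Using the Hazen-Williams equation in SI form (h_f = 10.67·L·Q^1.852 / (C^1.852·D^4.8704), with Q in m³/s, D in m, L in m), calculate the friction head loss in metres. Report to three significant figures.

h_f = 10.67·2210·0.195^1.852 / (131^1.852·0.368^4.8704) = 17.82 m

h_f ≈ 17.8 m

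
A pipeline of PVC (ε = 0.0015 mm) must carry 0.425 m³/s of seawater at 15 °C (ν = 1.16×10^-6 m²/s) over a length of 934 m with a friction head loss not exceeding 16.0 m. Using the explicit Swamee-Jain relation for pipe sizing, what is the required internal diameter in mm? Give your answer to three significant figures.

Swamee-Jain (Type III): D = 0.66·[ε^1.25·(LQ²/(gh_f))^4.75 + ν·Q^9.4·(L/(gh_f))^5.2]^0.04
LQ²/(gh_f) = 1.075; L/(gh_f) = 5.951
Term 1 = ε^1.25·(…)^4.75 = 7.40×10^-8; Term 2 = ν·Q^9.4·(…)^5.2 = 3.97×10^-6
D = 0.66·(7.40×10^-8 + 3.97×10^-6)^0.04 = 0.4016 m = 402 mm
Check: V = 3.35 m/s, Re = 1.16×10^6, f = 0.01142, h_f = 15.2 m ≈ 16.0 m ✓

D ≈ 402 mm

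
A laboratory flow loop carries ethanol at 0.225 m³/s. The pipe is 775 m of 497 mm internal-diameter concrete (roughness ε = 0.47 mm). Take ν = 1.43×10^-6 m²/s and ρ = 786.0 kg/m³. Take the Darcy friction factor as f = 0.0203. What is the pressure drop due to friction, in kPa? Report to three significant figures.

V = 4Q/(πD²) = 4·0.225/(π·0.497²) = 1.160 m/s
h_f = f(L/D)V²/(2g) = 0.02030·(775/0.497)·1.160²/(2·9.81) = 2.170 m
Δp = ρg·h_f = 786.0·9.81·2.170 = 16.73 kPa

Δp ≈ 16.7 kPa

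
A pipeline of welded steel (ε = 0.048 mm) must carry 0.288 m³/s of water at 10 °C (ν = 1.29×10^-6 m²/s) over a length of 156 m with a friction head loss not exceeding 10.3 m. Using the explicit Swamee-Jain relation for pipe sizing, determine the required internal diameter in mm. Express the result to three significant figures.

D ≈ 276 mm

Swamee-Jain (Type III): D = 0.66·[ε^1.25·(LQ²/(gh_f))^4.75 + ν·Q^9.4·(L/(gh_f))^5.2]^0.04
LQ²/(gh_f) = 0.1281; L/(gh_f) = 1.544
Term 1 = ε^1.25·(…)^4.75 = 2.30×10^-10; Term 2 = ν·Q^9.4·(…)^5.2 = 1.02×10^-10
D = 0.66·(2.30×10^-10 + 1.02×10^-10)^0.04 = 0.2757 m = 276 mm
Check: V = 4.83 m/s, Re = 1.03×10^6, f = 0.01445, h_f = 9.70 m ≈ 10.3 m ✓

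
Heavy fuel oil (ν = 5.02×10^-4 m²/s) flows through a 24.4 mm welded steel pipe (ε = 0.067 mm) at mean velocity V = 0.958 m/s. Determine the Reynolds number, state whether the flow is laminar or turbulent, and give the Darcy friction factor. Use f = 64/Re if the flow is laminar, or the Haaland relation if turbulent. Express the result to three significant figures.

Re ≈ 46.6; laminar; f = 64/Re ≈ 1.37

Re = VD/ν = 0.9580·0.0244/5.02×10^-4 = 46.6
Re < 2300 → laminar → f = 64/Re = 1.374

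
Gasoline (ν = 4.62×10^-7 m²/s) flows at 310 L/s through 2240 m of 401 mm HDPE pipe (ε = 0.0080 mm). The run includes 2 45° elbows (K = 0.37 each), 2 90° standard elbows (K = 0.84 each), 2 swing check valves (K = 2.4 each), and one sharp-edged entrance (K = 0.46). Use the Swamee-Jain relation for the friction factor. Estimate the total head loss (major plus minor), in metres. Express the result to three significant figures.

H_L ≈ 21.2 m

V = 4Q/(πD²) = 2.455 m/s; V²/2g = 0.3071 m
Re = 2.13×10^6, ε/D = 2.00×10^-5 → f = 0.01099 (Swamee-Jain)
Major: h_f = f(L/D)·V²/2g = 0.01099·5586·0.3071 = 18.84 m
Minor: ΣK = 7.68; h_m = ΣK·V²/2g = 2.358 m
Total H_L = 18.84 + 2.358 = 21.20 m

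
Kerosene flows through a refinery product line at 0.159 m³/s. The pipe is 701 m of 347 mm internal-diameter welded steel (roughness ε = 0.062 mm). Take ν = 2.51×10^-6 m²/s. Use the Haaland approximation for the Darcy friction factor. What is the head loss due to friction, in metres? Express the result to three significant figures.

h_f ≈ 4.77 m

V = 4Q/(πD²) = 4·0.159/(π·0.347²) = 1.681 m/s
Re = VD/ν = 1.681·0.347/2.51×10^-6 = 2.32×10^5 → turbulent
ε/D = 0.062/347 = 1.79×10^-4
Haaland: f = 0.01640
h_f = f(L/D)V²/(2g) = 0.01640·(701/0.347)·1.681²/(2·9.81) = 4.773 m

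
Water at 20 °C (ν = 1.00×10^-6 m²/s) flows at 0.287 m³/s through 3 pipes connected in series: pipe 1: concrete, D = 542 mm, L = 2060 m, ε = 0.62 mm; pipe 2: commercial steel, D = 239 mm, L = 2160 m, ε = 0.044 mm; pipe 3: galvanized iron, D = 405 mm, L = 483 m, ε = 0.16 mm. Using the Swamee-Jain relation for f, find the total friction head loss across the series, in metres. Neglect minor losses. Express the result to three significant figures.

Pipe 1: V = 1.244 m/s, Re = 6.74×10^5, ε/D = 0.00114, f = 0.02081, h_1 = f(L/D)V²/2g = 6.237 m
Pipe 2: V = 6.397 m/s, Re = 1.53×10^6, ε/D = 1.84×10^-4, f = 0.01428, h_2 = f(L/D)V²/2g = 269.1 m
Pipe 3: V = 2.228 m/s, Re = 9.02×10^5, ε/D = 3.95×10^-4, f = 0.01661, h_3 = f(L/D)V²/2g = 5.010 m
Series → Q common, losses add: H = Σh = 280.4 m

H ≈ 280 m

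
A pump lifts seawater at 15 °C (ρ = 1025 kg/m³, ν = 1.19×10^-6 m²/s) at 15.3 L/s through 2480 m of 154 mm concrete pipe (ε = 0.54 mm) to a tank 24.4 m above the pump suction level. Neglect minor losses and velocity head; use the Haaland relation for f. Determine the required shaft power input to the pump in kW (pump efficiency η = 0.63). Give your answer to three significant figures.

P_shaft ≈ 9.80 kW

V = 4Q/(πD²) = 0.8214 m/s; Re = 1.06×10^5; ε/D = 0.00351; f = 0.02841
h_f = f(L/D)V²/2g = 15.73 m
Total head H = z + h_f = 24.4 + 15.73 = 40.13 m
P_hyd = ρgQH = 1025·9.81·0.0153·40.13 = 6.174 kW
P_shaft = P_hyd/η = 6.174/0.63 = 9.800 kW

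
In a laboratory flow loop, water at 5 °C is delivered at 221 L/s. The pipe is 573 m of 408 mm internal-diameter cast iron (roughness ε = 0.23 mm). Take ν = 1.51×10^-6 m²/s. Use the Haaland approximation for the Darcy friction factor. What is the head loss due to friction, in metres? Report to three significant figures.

h_f ≈ 3.69 m

V = 4Q/(πD²) = 4·0.221/(π·0.408²) = 1.690 m/s
Re = VD/ν = 1.690·0.408/1.51×10^-6 = 4.57×10^5 → turbulent
ε/D = 0.23/408 = 5.64×10^-4
Haaland: f = 0.01804
h_f = f(L/D)V²/(2g) = 0.01804·(573/0.408)·1.690²/(2·9.81) = 3.690 m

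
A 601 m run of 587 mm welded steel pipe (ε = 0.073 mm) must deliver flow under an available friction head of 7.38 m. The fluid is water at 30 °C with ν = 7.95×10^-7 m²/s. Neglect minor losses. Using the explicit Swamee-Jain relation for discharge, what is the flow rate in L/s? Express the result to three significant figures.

Swamee-Jain (Type II): Q = -0.965·√(gD⁵h_f/L)·ln[ε/(3.7D) + √(3.17ν²L/(gD³h_f))]
√(gD⁵h_f/L) = √(9.81·0.587⁵·7.38/601) = 0.09163
ε/(3.7D) = 3.36×10^-5; √(3.17ν²L/(gD³h_f)) = 9.07×10^-6
Q = -0.965·0.09163·ln(4.268×10^-5) = 0.8897 m³/s
Check: V = 3.29 m/s, Re = 2.43×10^6, f = 0.01317, h_f = 7.43 m ≈ 7.38 m ✓

Q ≈ 890 L/s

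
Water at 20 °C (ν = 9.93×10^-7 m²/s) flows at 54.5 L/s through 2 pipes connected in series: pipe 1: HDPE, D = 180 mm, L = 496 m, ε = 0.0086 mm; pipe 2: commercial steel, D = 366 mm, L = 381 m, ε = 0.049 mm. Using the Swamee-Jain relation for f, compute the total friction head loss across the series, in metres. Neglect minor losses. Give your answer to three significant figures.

H ≈ 9.47 m

Pipe 1: V = 2.142 m/s, Re = 3.88×10^5, ε/D = 4.78×10^-5, f = 0.01433, h_1 = f(L/D)V²/2g = 9.229 m
Pipe 2: V = 0.5180 m/s, Re = 1.91×10^5, ε/D = 1.34×10^-4, f = 0.01677, h_2 = f(L/D)V²/2g = 0.2387 m
Series → Q common, losses add: H = Σh = 9.468 m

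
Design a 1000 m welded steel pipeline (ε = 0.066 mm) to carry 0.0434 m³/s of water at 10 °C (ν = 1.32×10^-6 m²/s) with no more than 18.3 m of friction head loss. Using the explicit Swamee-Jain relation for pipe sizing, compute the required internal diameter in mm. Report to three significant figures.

Swamee-Jain (Type III): D = 0.66·[ε^1.25·(LQ²/(gh_f))^4.75 + ν·Q^9.4·(L/(gh_f))^5.2]^0.04
LQ²/(gh_f) = 0.01049; L/(gh_f) = 5.570
Term 1 = ε^1.25·(…)^4.75 = 2.36×10^-15; Term 2 = ν·Q^9.4·(…)^5.2 = 1.55×10^-15
D = 0.66·(2.36×10^-15 + 1.55×10^-15)^0.04 = 0.1751 m = 175 mm
Check: V = 1.80 m/s, Re = 2.39×10^5, f = 0.01794, h_f = 17.0 m ≈ 18.3 m ✓

D ≈ 175 mm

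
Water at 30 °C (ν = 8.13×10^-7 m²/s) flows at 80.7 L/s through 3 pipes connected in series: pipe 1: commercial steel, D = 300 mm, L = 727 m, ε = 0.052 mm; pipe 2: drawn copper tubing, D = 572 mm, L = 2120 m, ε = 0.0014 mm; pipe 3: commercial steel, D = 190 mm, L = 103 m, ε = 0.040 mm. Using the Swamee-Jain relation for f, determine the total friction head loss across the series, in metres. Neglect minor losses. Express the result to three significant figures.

Pipe 1: V = 1.142 m/s, Re = 4.21×10^5, ε/D = 1.73×10^-4, f = 0.01551, h_1 = f(L/D)V²/2g = 2.497 m
Pipe 2: V = 0.3140 m/s, Re = 2.21×10^5, ε/D = 2.45×10^-6, f = 0.01526, h_2 = f(L/D)V²/2g = 0.2843 m
Pipe 3: V = 2.846 m/s, Re = 6.65×10^5, ε/D = 2.11×10^-4, f = 0.01527, h_3 = f(L/D)V²/2g = 3.418 m
Series → Q common, losses add: H = Σh = 6.199 m

H ≈ 6.20 m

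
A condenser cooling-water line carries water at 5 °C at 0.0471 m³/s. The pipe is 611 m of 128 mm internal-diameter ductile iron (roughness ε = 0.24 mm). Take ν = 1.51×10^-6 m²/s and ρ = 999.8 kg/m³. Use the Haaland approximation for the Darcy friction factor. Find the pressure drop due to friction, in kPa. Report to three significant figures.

V = 4Q/(πD²) = 4·0.0471/(π·0.128²) = 3.660 m/s
Re = VD/ν = 3.660·0.128/1.51×10^-6 = 3.10×10^5 → turbulent
ε/D = 0.24/128 = 0.00187
Haaland: f = 0.02361
h_f = f(L/D)V²/(2g) = 0.02361·(611/0.128)·3.660²/(2·9.81) = 76.95 m
Δp = ρg·h_f = 999.8·9.81·76.95 = 754.7 kPa

Δp ≈ 755 kPa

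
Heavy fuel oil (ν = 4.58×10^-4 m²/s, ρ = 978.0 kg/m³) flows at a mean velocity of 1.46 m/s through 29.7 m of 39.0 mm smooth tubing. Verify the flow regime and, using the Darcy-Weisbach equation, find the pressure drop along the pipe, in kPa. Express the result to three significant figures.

Δp ≈ 409 kPa

Re = VD/ν = 1.46·0.03900/4.58×10^-4 = 124 → laminar (Re < 2300)
f = 64/Re = 0.5148
h_f = f(L/D)V²/(2g) = 0.5148·(29.7/0.03900)·1.46²/(2·9.81) = 42.59 m
Δp = ρg·h_f = 978.0·9.81·42.59 = 408.6 kPa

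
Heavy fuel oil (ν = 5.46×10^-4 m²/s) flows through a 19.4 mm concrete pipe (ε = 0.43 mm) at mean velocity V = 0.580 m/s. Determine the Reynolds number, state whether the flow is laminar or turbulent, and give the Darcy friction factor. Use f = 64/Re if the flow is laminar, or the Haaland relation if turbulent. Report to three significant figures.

Re ≈ 20.6; laminar; f = 64/Re ≈ 3.11

Re = VD/ν = 0.5800·0.0194/5.46×10^-4 = 20.6
Re < 2300 → laminar → f = 64/Re = 3.106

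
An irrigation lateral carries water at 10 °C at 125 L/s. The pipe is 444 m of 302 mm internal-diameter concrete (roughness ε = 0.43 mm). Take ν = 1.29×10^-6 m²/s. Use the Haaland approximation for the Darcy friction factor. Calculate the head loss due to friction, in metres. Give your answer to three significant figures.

V = 4Q/(πD²) = 4·0.125/(π·0.302²) = 1.745 m/s
Re = VD/ν = 1.745·0.302/1.29×10^-6 = 4.09×10^5 → turbulent
ε/D = 0.43/302 = 0.00142
Haaland: f = 0.02198
h_f = f(L/D)V²/(2g) = 0.02198·(444/0.302)·1.745²/(2·9.81) = 5.015 m

h_f ≈ 5.02 m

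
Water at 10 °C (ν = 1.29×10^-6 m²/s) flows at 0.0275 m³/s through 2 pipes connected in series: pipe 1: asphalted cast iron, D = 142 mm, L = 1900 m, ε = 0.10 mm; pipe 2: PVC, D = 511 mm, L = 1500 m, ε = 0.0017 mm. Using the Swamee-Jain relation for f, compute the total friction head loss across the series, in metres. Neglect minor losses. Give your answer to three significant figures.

H ≈ 41.2 m

Pipe 1: V = 1.736 m/s, Re = 1.91×10^5, ε/D = 7.04×10^-4, f = 0.02000, h_1 = f(L/D)V²/2g = 41.14 m
Pipe 2: V = 0.1341 m/s, Re = 5.31×10^4, ε/D = 3.33×10^-6, f = 0.02049, h_2 = f(L/D)V²/2g = 0.05513 m
Series → Q common, losses add: H = Σh = 41.19 m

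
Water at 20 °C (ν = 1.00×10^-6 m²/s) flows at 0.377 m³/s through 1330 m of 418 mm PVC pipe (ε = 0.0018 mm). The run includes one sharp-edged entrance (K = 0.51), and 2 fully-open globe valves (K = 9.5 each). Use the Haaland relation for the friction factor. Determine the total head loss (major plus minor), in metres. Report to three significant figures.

H_L ≈ 21.5 m

V = 4Q/(πD²) = 2.747 m/s; V²/2g = 0.3847 m
Re = 1.15×10^6, ε/D = 4.31×10^-6 → f = 0.01140 (Haaland)
Major: h_f = f(L/D)·V²/2g = 0.01140·3182·0.3847 = 13.96 m
Minor: ΣK = 19.5; h_m = ΣK·V²/2g = 7.505 m
Total H_L = 13.96 + 7.505 = 21.46 m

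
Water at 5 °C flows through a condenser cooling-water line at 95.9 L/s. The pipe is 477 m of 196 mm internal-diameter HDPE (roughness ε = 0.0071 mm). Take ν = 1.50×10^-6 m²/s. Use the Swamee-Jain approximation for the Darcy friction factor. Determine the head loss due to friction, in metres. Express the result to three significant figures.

V = 4Q/(πD²) = 4·0.0959/(π·0.196²) = 3.178 m/s
Re = VD/ν = 3.178·0.196/1.50×10^-6 = 4.15×10^5 → turbulent
ε/D = 0.0071/196 = 3.62×10^-5
Swamee-Jain: f = 0.01403
h_f = f(L/D)V²/(2g) = 0.01403·(477/0.196)·3.178²/(2·9.81) = 17.59 m

h_f ≈ 17.6 m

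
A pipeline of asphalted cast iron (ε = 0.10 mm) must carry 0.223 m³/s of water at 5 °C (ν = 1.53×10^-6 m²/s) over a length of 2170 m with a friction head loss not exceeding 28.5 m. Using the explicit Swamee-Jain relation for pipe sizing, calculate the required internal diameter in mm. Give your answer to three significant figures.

Swamee-Jain (Type III): D = 0.66·[ε^1.25·(LQ²/(gh_f))^4.75 + ν·Q^9.4·(L/(gh_f))^5.2]^0.04
LQ²/(gh_f) = 0.3860; L/(gh_f) = 7.762
Term 1 = ε^1.25·(…)^4.75 = 1.09×10^-7; Term 2 = ν·Q^9.4·(…)^5.2 = 4.86×10^-8
D = 0.66·(1.09×10^-7 + 4.86×10^-8)^0.04 = 0.3527 m = 353 mm
Check: V = 2.28 m/s, Re = 5.26×10^5, f = 0.01618, h_f = 26.4 m ≈ 28.5 m ✓

D ≈ 353 mm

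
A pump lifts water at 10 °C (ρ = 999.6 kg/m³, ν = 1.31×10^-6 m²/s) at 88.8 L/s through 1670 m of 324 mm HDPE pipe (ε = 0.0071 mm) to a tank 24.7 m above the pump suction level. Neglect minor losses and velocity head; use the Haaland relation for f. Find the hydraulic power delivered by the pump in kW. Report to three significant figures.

P_hyd ≈ 25.4 kW

V = 4Q/(πD²) = 1.077 m/s; Re = 2.66×10^5; ε/D = 2.19×10^-5; f = 0.01484
h_f = f(L/D)V²/2g = 4.521 m
Total head H = z + h_f = 24.7 + 4.521 = 29.22 m
P_hyd = ρgQH = 999.6·9.81·0.0888·29.22 = 25.45 kW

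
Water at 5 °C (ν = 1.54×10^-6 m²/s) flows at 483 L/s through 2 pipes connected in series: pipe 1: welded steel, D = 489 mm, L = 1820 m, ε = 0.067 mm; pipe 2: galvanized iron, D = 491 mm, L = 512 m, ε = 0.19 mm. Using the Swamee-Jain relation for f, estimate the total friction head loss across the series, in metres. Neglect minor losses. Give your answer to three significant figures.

H ≈ 23.6 m

Pipe 1: V = 2.572 m/s, Re = 8.17×10^5, ε/D = 1.37×10^-4, f = 0.01423, h_1 = f(L/D)V²/2g = 17.86 m
Pipe 2: V = 2.551 m/s, Re = 8.13×10^5, ε/D = 3.87×10^-4, f = 0.01661, h_2 = f(L/D)V²/2g = 5.746 m
Series → Q common, losses add: H = Σh = 23.61 m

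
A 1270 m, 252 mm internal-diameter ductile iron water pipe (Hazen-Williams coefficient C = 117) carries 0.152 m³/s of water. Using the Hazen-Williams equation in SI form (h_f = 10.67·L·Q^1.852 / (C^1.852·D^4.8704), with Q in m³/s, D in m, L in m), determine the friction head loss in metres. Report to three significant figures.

h_f ≈ 50.3 m

h_f = 10.67·1270·0.152^1.852 / (117^1.852·0.252^4.8704) = 50.34 m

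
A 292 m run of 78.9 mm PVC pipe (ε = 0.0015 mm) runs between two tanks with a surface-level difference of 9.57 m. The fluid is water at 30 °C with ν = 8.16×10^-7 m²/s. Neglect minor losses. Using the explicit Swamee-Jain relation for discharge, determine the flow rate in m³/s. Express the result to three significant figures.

Q ≈ 0.00863 m³/s

Swamee-Jain (Type II): Q = -0.965·√(gD⁵h_f/L)·ln[ε/(3.7D) + √(3.17ν²L/(gD³h_f))]
√(gD⁵h_f/L) = √(9.81·0.0789⁵·9.57/292) = 9.915×10^-4
ε/(3.7D) = 5.14×10^-6; √(3.17ν²L/(gD³h_f)) = 1.16×10^-4
Q = -0.965·9.915×10^-4·ln(1.208×10^-4) = 0.008632 m³/s
Check: V = 1.77 m/s, Re = 1.71×10^5, f = 0.01618, h_f = 9.51 m ≈ 9.57 m ✓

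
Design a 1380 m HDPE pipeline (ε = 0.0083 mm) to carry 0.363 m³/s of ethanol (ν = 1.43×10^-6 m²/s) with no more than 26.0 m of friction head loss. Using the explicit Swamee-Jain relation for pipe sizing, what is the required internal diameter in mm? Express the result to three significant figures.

D ≈ 376 mm

Swamee-Jain (Type III): D = 0.66·[ε^1.25·(LQ²/(gh_f))^4.75 + ν·Q^9.4·(L/(gh_f))^5.2]^0.04
LQ²/(gh_f) = 0.7129; L/(gh_f) = 5.410
Term 1 = ε^1.25·(…)^4.75 = 8.93×10^-8; Term 2 = ν·Q^9.4·(…)^5.2 = 6.78×10^-7
D = 0.66·(8.93×10^-8 + 6.78×10^-7)^0.04 = 0.3758 m = 376 mm
Check: V = 3.27 m/s, Re = 8.60×10^5, f = 0.01238, h_f = 24.8 m ≈ 26.0 m ✓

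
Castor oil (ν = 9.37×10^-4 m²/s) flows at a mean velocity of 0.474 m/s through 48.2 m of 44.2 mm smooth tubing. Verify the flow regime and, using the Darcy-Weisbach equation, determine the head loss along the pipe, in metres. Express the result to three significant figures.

h_f ≈ 35.7 m

Re = VD/ν = 0.474·0.04420/9.37×10^-4 = 22.4 → laminar (Re < 2300)
f = 64/Re = 2.862
h_f = f(L/D)V²/(2g) = 2.862·(48.2/0.04420)·0.474²/(2·9.81) = 35.74 m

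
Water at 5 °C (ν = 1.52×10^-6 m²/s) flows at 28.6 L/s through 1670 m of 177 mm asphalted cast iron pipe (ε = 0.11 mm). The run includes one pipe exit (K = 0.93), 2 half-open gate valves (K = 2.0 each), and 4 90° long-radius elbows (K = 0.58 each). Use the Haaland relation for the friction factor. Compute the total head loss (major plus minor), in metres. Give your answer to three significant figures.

V = 4Q/(πD²) = 1.162 m/s; V²/2g = 0.06886 m
Re = 1.35×10^5, ε/D = 6.21×10^-4 → f = 0.01991 (Haaland)
Major: h_f = f(L/D)·V²/2g = 0.01991·9435·0.06886 = 12.94 m
Minor: ΣK = 7.25; h_m = ΣK·V²/2g = 0.4992 m
Total H_L = 12.94 + 0.4992 = 13.43 m

H_L ≈ 13.4 m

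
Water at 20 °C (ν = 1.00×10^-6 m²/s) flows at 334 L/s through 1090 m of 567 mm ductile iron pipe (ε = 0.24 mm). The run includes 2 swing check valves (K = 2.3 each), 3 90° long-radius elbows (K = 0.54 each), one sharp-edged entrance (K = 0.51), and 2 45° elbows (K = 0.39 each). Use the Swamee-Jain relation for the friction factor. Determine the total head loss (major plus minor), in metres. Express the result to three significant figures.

V = 4Q/(πD²) = 1.323 m/s; V²/2g = 0.08918 m
Re = 7.50×10^5, ε/D = 4.23×10^-4 → f = 0.01694 (Swamee-Jain)
Major: h_f = f(L/D)·V²/2g = 0.01694·1922·0.08918 = 2.904 m
Minor: ΣK = 7.51; h_m = ΣK·V²/2g = 0.6698 m
Total H_L = 2.904 + 0.6698 = 3.574 m

H_L ≈ 3.57 m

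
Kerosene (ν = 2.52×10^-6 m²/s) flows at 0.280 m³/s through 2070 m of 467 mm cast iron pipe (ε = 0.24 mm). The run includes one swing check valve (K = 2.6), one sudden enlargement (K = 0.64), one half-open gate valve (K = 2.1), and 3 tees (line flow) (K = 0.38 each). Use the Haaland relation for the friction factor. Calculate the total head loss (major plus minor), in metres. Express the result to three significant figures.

H_L ≈ 11.8 m

V = 4Q/(πD²) = 1.635 m/s; V²/2g = 0.1362 m
Re = 3.03×10^5, ε/D = 5.14×10^-4 → f = 0.01814 (Haaland)
Major: h_f = f(L/D)·V²/2g = 0.01814·4433·0.1362 = 10.95 m
Minor: ΣK = 6.48; h_m = ΣK·V²/2g = 0.8826 m
Total H_L = 10.95 + 0.8826 = 11.84 m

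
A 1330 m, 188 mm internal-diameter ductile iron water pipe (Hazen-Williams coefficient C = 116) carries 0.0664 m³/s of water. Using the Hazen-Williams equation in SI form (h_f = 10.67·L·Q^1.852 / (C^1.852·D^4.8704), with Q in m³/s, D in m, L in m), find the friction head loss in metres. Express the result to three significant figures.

h_f ≈ 48.1 m

h_f = 10.67·1330·0.0664^1.852 / (116^1.852·0.188^4.8704) = 48.13 m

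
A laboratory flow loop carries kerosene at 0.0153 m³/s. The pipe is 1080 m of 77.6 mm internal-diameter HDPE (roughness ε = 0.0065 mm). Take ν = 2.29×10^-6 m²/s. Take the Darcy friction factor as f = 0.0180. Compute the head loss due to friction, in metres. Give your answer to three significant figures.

h_f ≈ 134 m

V = 4Q/(πD²) = 4·0.0153/(π·0.0776²) = 3.235 m/s
h_f = f(L/D)V²/(2g) = 0.01800·(1080/0.0776)·3.235²/(2·9.81) = 133.6 m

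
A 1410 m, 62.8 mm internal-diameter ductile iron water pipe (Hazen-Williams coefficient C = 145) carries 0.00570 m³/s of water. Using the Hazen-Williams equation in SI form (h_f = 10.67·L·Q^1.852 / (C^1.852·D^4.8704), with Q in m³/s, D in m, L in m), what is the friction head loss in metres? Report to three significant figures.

h_f = 10.67·1410·0.00570^1.852 / (145^1.852·0.0628^4.8704) = 74.62 m

h_f ≈ 74.6 m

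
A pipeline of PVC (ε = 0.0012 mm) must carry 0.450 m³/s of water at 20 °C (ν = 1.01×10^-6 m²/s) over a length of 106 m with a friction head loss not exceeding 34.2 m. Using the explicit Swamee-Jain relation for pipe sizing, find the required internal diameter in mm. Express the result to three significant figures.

Swamee-Jain (Type III): D = 0.66·[ε^1.25·(LQ²/(gh_f))^4.75 + ν·Q^9.4·(L/(gh_f))^5.2]^0.04
LQ²/(gh_f) = 0.06398; L/(gh_f) = 0.3159
Term 1 = ε^1.25·(…)^4.75 = 8.47×10^-14; Term 2 = ν·Q^9.4·(…)^5.2 = 1.39×10^-12
D = 0.66·(8.47×10^-14 + 1.39×10^-12)^0.04 = 0.2220 m = 222 mm
Check: V = 11.6 m/s, Re = 2.56×10^6, f = 0.01021, h_f = 33.6 m ≈ 34.2 m ✓

D ≈ 222 mm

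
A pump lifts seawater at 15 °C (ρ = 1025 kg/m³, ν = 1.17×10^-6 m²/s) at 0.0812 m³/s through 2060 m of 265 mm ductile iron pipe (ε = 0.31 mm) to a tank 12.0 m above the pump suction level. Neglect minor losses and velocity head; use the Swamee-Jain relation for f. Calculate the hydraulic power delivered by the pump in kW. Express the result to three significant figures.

P_hyd ≈ 24.8 kW

V = 4Q/(πD²) = 1.472 m/s; Re = 3.33×10^5; ε/D = 0.00117; f = 0.02134
h_f = f(L/D)V²/2g = 18.32 m
Total head H = z + h_f = 12.0 + 18.32 = 30.32 m
P_hyd = ρgQH = 1025·9.81·0.0812·30.32 = 24.76 kW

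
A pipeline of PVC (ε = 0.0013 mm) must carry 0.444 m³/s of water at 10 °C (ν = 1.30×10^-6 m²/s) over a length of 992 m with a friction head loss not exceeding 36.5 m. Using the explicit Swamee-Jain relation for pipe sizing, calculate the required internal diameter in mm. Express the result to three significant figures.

D ≈ 350 mm

Swamee-Jain (Type III): D = 0.66·[ε^1.25·(LQ²/(gh_f))^4.75 + ν·Q^9.4·(L/(gh_f))^5.2]^0.04
LQ²/(gh_f) = 0.5462; L/(gh_f) = 2.770
Term 1 = ε^1.25·(…)^4.75 = 2.48×10^-9; Term 2 = ν·Q^9.4·(…)^5.2 = 1.26×10^-7
D = 0.66·(2.48×10^-9 + 1.26×10^-7)^0.04 = 0.3499 m = 350 mm
Check: V = 4.62 m/s, Re = 1.24×10^6, f = 0.01130, h_f = 34.8 m ≈ 36.5 m ✓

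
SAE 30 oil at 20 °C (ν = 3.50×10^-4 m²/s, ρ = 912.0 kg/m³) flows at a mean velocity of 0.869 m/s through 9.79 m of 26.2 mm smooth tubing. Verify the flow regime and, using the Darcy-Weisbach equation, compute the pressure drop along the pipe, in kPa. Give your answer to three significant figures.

Re = VD/ν = 0.869·0.02620/3.50×10^-4 = 65.1 → laminar (Re < 2300)
f = 64/Re = 0.9838
h_f = f(L/D)V²/(2g) = 0.9838·(9.79/0.02620)·0.869²/(2·9.81) = 14.15 m
Δp = ρg·h_f = 912.0·9.81·14.15 = 126.6 kPa

Δp ≈ 127 kPa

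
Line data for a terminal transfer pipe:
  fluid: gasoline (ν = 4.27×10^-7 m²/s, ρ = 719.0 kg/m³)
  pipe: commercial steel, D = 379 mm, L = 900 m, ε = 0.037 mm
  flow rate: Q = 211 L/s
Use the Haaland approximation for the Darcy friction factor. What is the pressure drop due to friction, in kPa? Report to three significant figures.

V = 4Q/(πD²) = 4·0.211/(π·0.379²) = 1.870 m/s
Re = VD/ν = 1.870·0.379/4.27×10^-7 = 1.66×10^6 → turbulent
ε/D = 0.037/379 = 9.76×10^-5
Haaland: f = 0.01283
h_f = f(L/D)V²/(2g) = 0.01283·(900/0.379)·1.870²/(2·9.81) = 5.430 m
Δp = ρg·h_f = 719.0·9.81·5.430 = 38.30 kPa

Δp ≈ 38.3 kPa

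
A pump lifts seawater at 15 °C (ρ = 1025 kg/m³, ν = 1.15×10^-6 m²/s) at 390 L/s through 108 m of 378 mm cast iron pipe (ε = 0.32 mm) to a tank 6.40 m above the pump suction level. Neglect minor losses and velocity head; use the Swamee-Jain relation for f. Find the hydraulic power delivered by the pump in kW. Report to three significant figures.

V = 4Q/(πD²) = 3.475 m/s; Re = 1.14×10^6; ε/D = 8.47×10^-4; f = 0.01925
h_f = f(L/D)V²/2g = 3.386 m
Total head H = z + h_f = 6.40 + 3.386 = 9.786 m
P_hyd = ρgQH = 1025·9.81·0.390·9.786 = 38.38 kW

P_hyd ≈ 38.4 kW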